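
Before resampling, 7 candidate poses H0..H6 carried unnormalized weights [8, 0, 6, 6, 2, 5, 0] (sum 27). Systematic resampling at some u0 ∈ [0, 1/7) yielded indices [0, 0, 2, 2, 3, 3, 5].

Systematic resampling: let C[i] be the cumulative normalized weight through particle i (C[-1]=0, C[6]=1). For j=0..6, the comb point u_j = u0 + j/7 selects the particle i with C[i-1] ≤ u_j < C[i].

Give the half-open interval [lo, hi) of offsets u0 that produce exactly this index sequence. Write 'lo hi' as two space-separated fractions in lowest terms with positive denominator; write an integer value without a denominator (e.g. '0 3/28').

C = [8/27, 8/27, 14/27, 20/27, 22/27, 1, 1]
j=0 picked index 0: u0 ∈ [0, 8/27)
j=1 picked index 0: u0 ∈ [-1/7, 29/189)
j=2 picked index 2: u0 ∈ [2/189, 44/189)
j=3 picked index 2: u0 ∈ [-25/189, 17/189)
j=4 picked index 3: u0 ∈ [-10/189, 32/189)
j=5 picked index 3: u0 ∈ [-37/189, 5/189)
j=6 picked index 5: u0 ∈ [-8/189, 1/7)
intersection: [2/189, 5/189)

2/189 5/189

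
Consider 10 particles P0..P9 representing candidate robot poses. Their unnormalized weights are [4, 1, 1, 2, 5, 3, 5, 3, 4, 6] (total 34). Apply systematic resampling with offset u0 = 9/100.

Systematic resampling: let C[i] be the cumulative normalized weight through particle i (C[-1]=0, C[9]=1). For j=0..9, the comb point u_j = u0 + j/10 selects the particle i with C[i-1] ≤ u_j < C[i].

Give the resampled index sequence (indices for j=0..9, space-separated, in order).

0 3 4 5 6 6 7 8 9 9

C = [2/17, 5/34, 3/17, 4/17, 13/34, 8/17, 21/34, 12/17, 14/17, 1]
j=0: u_0=9/100 ∈ [0, 2/17) → index 0
j=1: u_1=19/100 ∈ [3/17, 4/17) → index 3
j=2: u_2=29/100 ∈ [4/17, 13/34) → index 4
j=3: u_3=39/100 ∈ [13/34, 8/17) → index 5
j=4: u_4=49/100 ∈ [8/17, 21/34) → index 6
j=5: u_5=59/100 ∈ [8/17, 21/34) → index 6
j=6: u_6=69/100 ∈ [21/34, 12/17) → index 7
j=7: u_7=79/100 ∈ [12/17, 14/17) → index 8
j=8: u_8=89/100 ∈ [14/17, 1) → index 9
j=9: u_9=99/100 ∈ [14/17, 1) → index 9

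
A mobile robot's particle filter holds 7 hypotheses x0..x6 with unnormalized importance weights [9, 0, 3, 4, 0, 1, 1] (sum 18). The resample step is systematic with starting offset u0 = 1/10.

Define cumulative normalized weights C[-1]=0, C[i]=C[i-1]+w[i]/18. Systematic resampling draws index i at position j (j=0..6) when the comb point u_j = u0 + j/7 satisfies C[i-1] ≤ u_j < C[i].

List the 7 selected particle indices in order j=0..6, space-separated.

0 0 0 2 3 3 6

C = [1/2, 1/2, 2/3, 8/9, 8/9, 17/18, 1]
j=0: u_0=1/10 ∈ [0, 1/2) → index 0
j=1: u_1=17/70 ∈ [0, 1/2) → index 0
j=2: u_2=27/70 ∈ [0, 1/2) → index 0
j=3: u_3=37/70 ∈ [1/2, 2/3) → index 2
j=4: u_4=47/70 ∈ [2/3, 8/9) → index 3
j=5: u_5=57/70 ∈ [2/3, 8/9) → index 3
j=6: u_6=67/70 ∈ [17/18, 1) → index 6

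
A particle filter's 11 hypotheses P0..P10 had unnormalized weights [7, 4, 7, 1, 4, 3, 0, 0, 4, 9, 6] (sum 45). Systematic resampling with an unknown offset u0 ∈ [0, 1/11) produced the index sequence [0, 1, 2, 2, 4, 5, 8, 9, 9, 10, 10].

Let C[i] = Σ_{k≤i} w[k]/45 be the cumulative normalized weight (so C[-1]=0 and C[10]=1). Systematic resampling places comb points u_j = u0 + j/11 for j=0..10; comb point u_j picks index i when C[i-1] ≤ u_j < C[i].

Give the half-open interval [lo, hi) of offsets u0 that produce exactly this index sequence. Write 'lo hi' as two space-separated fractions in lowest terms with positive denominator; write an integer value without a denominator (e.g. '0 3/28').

32/495 1/11

C = [7/45, 11/45, 2/5, 19/45, 23/45, 26/45, 26/45, 26/45, 2/3, 13/15, 1]
j=0 picked index 0: u0 ∈ [0, 7/45)
j=1 picked index 1: u0 ∈ [32/495, 76/495)
j=2 picked index 2: u0 ∈ [31/495, 12/55)
j=3 picked index 2: u0 ∈ [-14/495, 7/55)
j=4 picked index 4: u0 ∈ [29/495, 73/495)
j=5 picked index 5: u0 ∈ [28/495, 61/495)
j=6 picked index 8: u0 ∈ [16/495, 4/33)
j=7 picked index 9: u0 ∈ [1/33, 38/165)
j=8 picked index 9: u0 ∈ [-2/33, 23/165)
j=9 picked index 10: u0 ∈ [8/165, 2/11)
j=10 picked index 10: u0 ∈ [-7/165, 1/11)
intersection: [32/495, 1/11)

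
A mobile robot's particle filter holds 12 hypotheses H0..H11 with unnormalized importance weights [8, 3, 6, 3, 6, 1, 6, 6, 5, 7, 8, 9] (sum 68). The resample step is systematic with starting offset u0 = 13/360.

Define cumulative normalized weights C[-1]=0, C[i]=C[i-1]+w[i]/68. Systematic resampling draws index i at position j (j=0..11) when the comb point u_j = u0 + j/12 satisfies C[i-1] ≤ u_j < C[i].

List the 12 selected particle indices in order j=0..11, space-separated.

C = [2/17, 11/68, 1/4, 5/17, 13/34, 27/68, 33/68, 39/68, 11/17, 3/4, 59/68, 1]
j=0: u_0=13/360 ∈ [0, 2/17) → index 0
j=1: u_1=43/360 ∈ [2/17, 11/68) → index 1
j=2: u_2=73/360 ∈ [11/68, 1/4) → index 2
j=3: u_3=103/360 ∈ [1/4, 5/17) → index 3
j=4: u_4=133/360 ∈ [5/17, 13/34) → index 4
j=5: u_5=163/360 ∈ [27/68, 33/68) → index 6
j=6: u_6=193/360 ∈ [33/68, 39/68) → index 7
j=7: u_7=223/360 ∈ [39/68, 11/17) → index 8
j=8: u_8=253/360 ∈ [11/17, 3/4) → index 9
j=9: u_9=283/360 ∈ [3/4, 59/68) → index 10
j=10: u_10=313/360 ∈ [59/68, 1) → index 11
j=11: u_11=343/360 ∈ [59/68, 1) → index 11

0 1 2 3 4 6 7 8 9 10 11 11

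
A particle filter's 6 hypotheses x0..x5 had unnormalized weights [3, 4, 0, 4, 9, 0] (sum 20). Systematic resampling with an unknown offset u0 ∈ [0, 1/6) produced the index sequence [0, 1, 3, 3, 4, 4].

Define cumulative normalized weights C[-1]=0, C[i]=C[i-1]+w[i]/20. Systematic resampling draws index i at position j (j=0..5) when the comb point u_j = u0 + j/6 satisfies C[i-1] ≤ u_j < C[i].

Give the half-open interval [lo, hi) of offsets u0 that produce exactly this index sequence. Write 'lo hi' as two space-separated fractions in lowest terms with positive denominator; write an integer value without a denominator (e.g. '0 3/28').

C = [3/20, 7/20, 7/20, 11/20, 1, 1]
j=0 picked index 0: u0 ∈ [0, 3/20)
j=1 picked index 1: u0 ∈ [-1/60, 11/60)
j=2 picked index 3: u0 ∈ [1/60, 13/60)
j=3 picked index 3: u0 ∈ [-3/20, 1/20)
j=4 picked index 4: u0 ∈ [-7/60, 1/3)
j=5 picked index 4: u0 ∈ [-17/60, 1/6)
intersection: [1/60, 1/20)

1/60 1/20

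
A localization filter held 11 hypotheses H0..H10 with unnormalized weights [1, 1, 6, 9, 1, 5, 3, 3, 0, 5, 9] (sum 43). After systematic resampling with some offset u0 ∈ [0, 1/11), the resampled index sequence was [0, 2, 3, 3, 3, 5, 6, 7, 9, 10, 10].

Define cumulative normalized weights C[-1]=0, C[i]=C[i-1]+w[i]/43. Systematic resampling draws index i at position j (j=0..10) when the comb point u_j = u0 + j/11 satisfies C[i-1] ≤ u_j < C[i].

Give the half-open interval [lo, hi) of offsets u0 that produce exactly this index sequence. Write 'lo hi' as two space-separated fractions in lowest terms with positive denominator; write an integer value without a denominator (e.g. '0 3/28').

2/473 1/43

C = [1/43, 2/43, 8/43, 17/43, 18/43, 23/43, 26/43, 29/43, 29/43, 34/43, 1]
j=0 picked index 0: u0 ∈ [0, 1/43)
j=1 picked index 2: u0 ∈ [-21/473, 45/473)
j=2 picked index 3: u0 ∈ [2/473, 101/473)
j=3 picked index 3: u0 ∈ [-41/473, 58/473)
j=4 picked index 3: u0 ∈ [-84/473, 15/473)
j=5 picked index 5: u0 ∈ [-17/473, 38/473)
j=6 picked index 6: u0 ∈ [-5/473, 28/473)
j=7 picked index 7: u0 ∈ [-15/473, 18/473)
j=8 picked index 9: u0 ∈ [-25/473, 30/473)
j=9 picked index 10: u0 ∈ [-13/473, 2/11)
j=10 picked index 10: u0 ∈ [-56/473, 1/11)
intersection: [2/473, 1/43)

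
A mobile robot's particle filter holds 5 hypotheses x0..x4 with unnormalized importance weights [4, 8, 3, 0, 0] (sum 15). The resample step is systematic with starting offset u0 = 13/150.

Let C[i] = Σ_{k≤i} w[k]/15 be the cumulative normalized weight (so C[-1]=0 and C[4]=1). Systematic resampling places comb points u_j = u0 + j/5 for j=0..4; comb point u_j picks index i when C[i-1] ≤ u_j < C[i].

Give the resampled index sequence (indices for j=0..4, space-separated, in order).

C = [4/15, 4/5, 1, 1, 1]
j=0: u_0=13/150 ∈ [0, 4/15) → index 0
j=1: u_1=43/150 ∈ [4/15, 4/5) → index 1
j=2: u_2=73/150 ∈ [4/15, 4/5) → index 1
j=3: u_3=103/150 ∈ [4/15, 4/5) → index 1
j=4: u_4=133/150 ∈ [4/5, 1) → index 2

0 1 1 1 2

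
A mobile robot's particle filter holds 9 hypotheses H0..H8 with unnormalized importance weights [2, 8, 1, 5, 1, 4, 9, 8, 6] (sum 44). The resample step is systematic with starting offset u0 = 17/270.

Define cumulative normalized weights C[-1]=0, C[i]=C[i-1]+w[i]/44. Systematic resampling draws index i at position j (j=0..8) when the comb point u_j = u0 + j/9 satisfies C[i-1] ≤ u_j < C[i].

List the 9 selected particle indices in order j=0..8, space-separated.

C = [1/22, 5/22, 1/4, 4/11, 17/44, 21/44, 15/22, 19/22, 1]
j=0: u_0=17/270 ∈ [1/22, 5/22) → index 1
j=1: u_1=47/270 ∈ [1/22, 5/22) → index 1
j=2: u_2=77/270 ∈ [1/4, 4/11) → index 3
j=3: u_3=107/270 ∈ [17/44, 21/44) → index 5
j=4: u_4=137/270 ∈ [21/44, 15/22) → index 6
j=5: u_5=167/270 ∈ [21/44, 15/22) → index 6
j=6: u_6=197/270 ∈ [15/22, 19/22) → index 7
j=7: u_7=227/270 ∈ [15/22, 19/22) → index 7
j=8: u_8=257/270 ∈ [19/22, 1) → index 8

1 1 3 5 6 6 7 7 8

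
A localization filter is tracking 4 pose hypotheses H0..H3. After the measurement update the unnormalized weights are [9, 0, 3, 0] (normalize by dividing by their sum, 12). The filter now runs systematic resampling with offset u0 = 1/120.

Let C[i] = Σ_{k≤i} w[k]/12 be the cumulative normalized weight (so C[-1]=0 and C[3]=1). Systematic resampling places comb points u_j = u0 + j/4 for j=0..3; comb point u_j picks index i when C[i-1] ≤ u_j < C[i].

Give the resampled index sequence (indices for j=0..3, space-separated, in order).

0 0 0 2

C = [3/4, 3/4, 1, 1]
j=0: u_0=1/120 ∈ [0, 3/4) → index 0
j=1: u_1=31/120 ∈ [0, 3/4) → index 0
j=2: u_2=61/120 ∈ [0, 3/4) → index 0
j=3: u_3=91/120 ∈ [3/4, 1) → index 2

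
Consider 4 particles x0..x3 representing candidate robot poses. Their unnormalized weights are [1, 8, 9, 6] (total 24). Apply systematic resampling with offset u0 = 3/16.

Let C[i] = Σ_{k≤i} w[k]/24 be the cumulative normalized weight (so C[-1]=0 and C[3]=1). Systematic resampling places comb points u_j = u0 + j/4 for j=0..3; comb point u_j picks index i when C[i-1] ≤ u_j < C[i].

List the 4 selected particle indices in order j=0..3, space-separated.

C = [1/24, 3/8, 3/4, 1]
j=0: u_0=3/16 ∈ [1/24, 3/8) → index 1
j=1: u_1=7/16 ∈ [3/8, 3/4) → index 2
j=2: u_2=11/16 ∈ [3/8, 3/4) → index 2
j=3: u_3=15/16 ∈ [3/4, 1) → index 3

1 2 2 3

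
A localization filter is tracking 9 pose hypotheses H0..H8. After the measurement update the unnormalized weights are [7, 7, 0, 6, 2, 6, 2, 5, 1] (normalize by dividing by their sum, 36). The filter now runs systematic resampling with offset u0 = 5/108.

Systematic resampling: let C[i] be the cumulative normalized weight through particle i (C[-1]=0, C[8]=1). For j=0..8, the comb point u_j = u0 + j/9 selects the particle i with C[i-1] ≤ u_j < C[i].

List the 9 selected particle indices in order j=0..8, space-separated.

0 0 1 1 3 4 5 6 7

C = [7/36, 7/18, 7/18, 5/9, 11/18, 7/9, 5/6, 35/36, 1]
j=0: u_0=5/108 ∈ [0, 7/36) → index 0
j=1: u_1=17/108 ∈ [0, 7/36) → index 0
j=2: u_2=29/108 ∈ [7/36, 7/18) → index 1
j=3: u_3=41/108 ∈ [7/36, 7/18) → index 1
j=4: u_4=53/108 ∈ [7/18, 5/9) → index 3
j=5: u_5=65/108 ∈ [5/9, 11/18) → index 4
j=6: u_6=77/108 ∈ [11/18, 7/9) → index 5
j=7: u_7=89/108 ∈ [7/9, 5/6) → index 6
j=8: u_8=101/108 ∈ [5/6, 35/36) → index 7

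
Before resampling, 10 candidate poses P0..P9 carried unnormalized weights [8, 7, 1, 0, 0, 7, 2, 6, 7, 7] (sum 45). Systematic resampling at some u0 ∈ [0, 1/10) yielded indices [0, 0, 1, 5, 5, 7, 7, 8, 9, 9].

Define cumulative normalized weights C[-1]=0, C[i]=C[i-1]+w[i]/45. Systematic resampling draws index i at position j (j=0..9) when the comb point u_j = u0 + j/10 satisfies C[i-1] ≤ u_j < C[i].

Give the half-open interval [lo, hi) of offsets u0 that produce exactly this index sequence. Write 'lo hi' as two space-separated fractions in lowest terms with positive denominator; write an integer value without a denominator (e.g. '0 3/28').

1/18 7/90

C = [8/45, 1/3, 16/45, 16/45, 16/45, 23/45, 5/9, 31/45, 38/45, 1]
j=0 picked index 0: u0 ∈ [0, 8/45)
j=1 picked index 0: u0 ∈ [-1/10, 7/90)
j=2 picked index 1: u0 ∈ [-1/45, 2/15)
j=3 picked index 5: u0 ∈ [1/18, 19/90)
j=4 picked index 5: u0 ∈ [-2/45, 1/9)
j=5 picked index 7: u0 ∈ [1/18, 17/90)
j=6 picked index 7: u0 ∈ [-2/45, 4/45)
j=7 picked index 8: u0 ∈ [-1/90, 13/90)
j=8 picked index 9: u0 ∈ [2/45, 1/5)
j=9 picked index 9: u0 ∈ [-1/18, 1/10)
intersection: [1/18, 7/90)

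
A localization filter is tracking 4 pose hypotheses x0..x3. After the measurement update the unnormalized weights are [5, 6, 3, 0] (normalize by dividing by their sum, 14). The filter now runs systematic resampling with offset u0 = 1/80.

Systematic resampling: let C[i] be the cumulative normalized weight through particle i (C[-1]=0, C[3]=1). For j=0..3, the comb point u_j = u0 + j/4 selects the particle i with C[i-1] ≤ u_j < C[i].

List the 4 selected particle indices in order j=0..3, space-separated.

C = [5/14, 11/14, 1, 1]
j=0: u_0=1/80 ∈ [0, 5/14) → index 0
j=1: u_1=21/80 ∈ [0, 5/14) → index 0
j=2: u_2=41/80 ∈ [5/14, 11/14) → index 1
j=3: u_3=61/80 ∈ [5/14, 11/14) → index 1

0 0 1 1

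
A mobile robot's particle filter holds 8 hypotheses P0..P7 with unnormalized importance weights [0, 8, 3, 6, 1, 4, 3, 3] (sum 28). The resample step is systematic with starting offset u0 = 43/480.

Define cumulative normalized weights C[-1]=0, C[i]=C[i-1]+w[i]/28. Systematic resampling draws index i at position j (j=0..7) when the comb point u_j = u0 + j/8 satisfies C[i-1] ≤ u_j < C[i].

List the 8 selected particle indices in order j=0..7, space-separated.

C = [0, 2/7, 11/28, 17/28, 9/14, 11/14, 25/28, 1]
j=0: u_0=43/480 ∈ [0, 2/7) → index 1
j=1: u_1=103/480 ∈ [0, 2/7) → index 1
j=2: u_2=163/480 ∈ [2/7, 11/28) → index 2
j=3: u_3=223/480 ∈ [11/28, 17/28) → index 3
j=4: u_4=283/480 ∈ [11/28, 17/28) → index 3
j=5: u_5=343/480 ∈ [9/14, 11/14) → index 5
j=6: u_6=403/480 ∈ [11/14, 25/28) → index 6
j=7: u_7=463/480 ∈ [25/28, 1) → index 7

1 1 2 3 3 5 6 7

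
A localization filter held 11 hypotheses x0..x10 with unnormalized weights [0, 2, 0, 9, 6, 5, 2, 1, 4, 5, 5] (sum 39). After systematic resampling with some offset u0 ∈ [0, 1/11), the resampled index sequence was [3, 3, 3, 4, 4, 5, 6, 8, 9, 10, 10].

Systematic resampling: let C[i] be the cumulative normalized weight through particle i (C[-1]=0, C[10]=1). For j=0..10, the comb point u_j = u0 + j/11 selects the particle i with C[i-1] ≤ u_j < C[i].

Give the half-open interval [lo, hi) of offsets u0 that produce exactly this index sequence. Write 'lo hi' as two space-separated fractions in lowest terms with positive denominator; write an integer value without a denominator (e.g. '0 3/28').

C = [0, 2/39, 2/39, 11/39, 17/39, 22/39, 8/13, 25/39, 29/39, 34/39, 1]
j=0 picked index 3: u0 ∈ [2/39, 11/39)
j=1 picked index 3: u0 ∈ [-17/429, 82/429)
j=2 picked index 3: u0 ∈ [-56/429, 43/429)
j=3 picked index 4: u0 ∈ [4/429, 70/429)
j=4 picked index 4: u0 ∈ [-35/429, 31/429)
j=5 picked index 5: u0 ∈ [-8/429, 47/429)
j=6 picked index 6: u0 ∈ [8/429, 10/143)
j=7 picked index 8: u0 ∈ [2/429, 46/429)
j=8 picked index 9: u0 ∈ [7/429, 62/429)
j=9 picked index 10: u0 ∈ [23/429, 2/11)
j=10 picked index 10: u0 ∈ [-16/429, 1/11)
intersection: [23/429, 10/143)

23/429 10/143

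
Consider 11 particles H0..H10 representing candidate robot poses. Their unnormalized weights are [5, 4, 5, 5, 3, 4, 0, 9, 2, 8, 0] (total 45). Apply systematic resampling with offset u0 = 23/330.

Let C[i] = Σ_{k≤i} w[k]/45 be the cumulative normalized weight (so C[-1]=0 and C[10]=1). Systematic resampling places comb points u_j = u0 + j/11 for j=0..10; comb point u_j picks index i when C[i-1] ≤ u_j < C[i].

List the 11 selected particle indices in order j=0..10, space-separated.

0 1 2 3 4 5 7 7 8 9 9

C = [1/9, 1/5, 14/45, 19/45, 22/45, 26/45, 26/45, 7/9, 37/45, 1, 1]
j=0: u_0=23/330 ∈ [0, 1/9) → index 0
j=1: u_1=53/330 ∈ [1/9, 1/5) → index 1
j=2: u_2=83/330 ∈ [1/5, 14/45) → index 2
j=3: u_3=113/330 ∈ [14/45, 19/45) → index 3
j=4: u_4=13/30 ∈ [19/45, 22/45) → index 4
j=5: u_5=173/330 ∈ [22/45, 26/45) → index 5
j=6: u_6=203/330 ∈ [26/45, 7/9) → index 7
j=7: u_7=233/330 ∈ [26/45, 7/9) → index 7
j=8: u_8=263/330 ∈ [7/9, 37/45) → index 8
j=9: u_9=293/330 ∈ [37/45, 1) → index 9
j=10: u_10=323/330 ∈ [37/45, 1) → index 9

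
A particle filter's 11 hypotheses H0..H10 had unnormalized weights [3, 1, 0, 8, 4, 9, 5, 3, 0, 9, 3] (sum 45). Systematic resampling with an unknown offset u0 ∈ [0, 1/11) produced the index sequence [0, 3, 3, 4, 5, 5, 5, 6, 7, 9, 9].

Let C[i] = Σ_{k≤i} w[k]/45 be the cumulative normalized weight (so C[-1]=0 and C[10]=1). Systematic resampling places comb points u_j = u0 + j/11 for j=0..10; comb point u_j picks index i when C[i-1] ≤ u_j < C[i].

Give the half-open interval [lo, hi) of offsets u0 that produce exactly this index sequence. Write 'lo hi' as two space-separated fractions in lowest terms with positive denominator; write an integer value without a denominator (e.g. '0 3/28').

0 1/165

C = [1/15, 4/45, 4/45, 4/15, 16/45, 5/9, 2/3, 11/15, 11/15, 14/15, 1]
j=0 picked index 0: u0 ∈ [0, 1/15)
j=1 picked index 3: u0 ∈ [-1/495, 29/165)
j=2 picked index 3: u0 ∈ [-46/495, 14/165)
j=3 picked index 4: u0 ∈ [-1/165, 41/495)
j=4 picked index 5: u0 ∈ [-4/495, 19/99)
j=5 picked index 5: u0 ∈ [-49/495, 10/99)
j=6 picked index 5: u0 ∈ [-94/495, 1/99)
j=7 picked index 6: u0 ∈ [-8/99, 1/33)
j=8 picked index 7: u0 ∈ [-2/33, 1/165)
j=9 picked index 9: u0 ∈ [-14/165, 19/165)
j=10 picked index 9: u0 ∈ [-29/165, 4/165)
intersection: [0, 1/165)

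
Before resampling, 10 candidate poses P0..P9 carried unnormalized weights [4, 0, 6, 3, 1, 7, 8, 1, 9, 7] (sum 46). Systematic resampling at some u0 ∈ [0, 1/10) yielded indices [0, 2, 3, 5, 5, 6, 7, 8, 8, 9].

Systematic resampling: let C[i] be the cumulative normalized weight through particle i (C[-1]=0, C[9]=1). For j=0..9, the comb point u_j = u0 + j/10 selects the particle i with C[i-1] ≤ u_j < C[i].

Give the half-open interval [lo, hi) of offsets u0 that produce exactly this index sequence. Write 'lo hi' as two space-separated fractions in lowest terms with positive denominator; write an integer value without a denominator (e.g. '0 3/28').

C = [2/23, 2/23, 5/23, 13/46, 7/23, 21/46, 29/46, 15/23, 39/46, 1]
j=0 picked index 0: u0 ∈ [0, 2/23)
j=1 picked index 2: u0 ∈ [-3/230, 27/230)
j=2 picked index 3: u0 ∈ [2/115, 19/230)
j=3 picked index 5: u0 ∈ [1/230, 18/115)
j=4 picked index 5: u0 ∈ [-11/115, 13/230)
j=5 picked index 6: u0 ∈ [-1/23, 3/23)
j=6 picked index 7: u0 ∈ [7/230, 6/115)
j=7 picked index 8: u0 ∈ [-11/230, 17/115)
j=8 picked index 8: u0 ∈ [-17/115, 11/230)
j=9 picked index 9: u0 ∈ [-6/115, 1/10)
intersection: [7/230, 11/230)

7/230 11/230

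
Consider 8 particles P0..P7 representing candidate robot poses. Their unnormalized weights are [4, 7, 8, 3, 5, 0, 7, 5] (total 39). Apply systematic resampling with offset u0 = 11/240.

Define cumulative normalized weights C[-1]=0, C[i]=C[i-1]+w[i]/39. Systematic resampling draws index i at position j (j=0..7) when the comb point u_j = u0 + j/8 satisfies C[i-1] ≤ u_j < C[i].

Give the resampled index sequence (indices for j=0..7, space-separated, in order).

C = [4/39, 11/39, 19/39, 22/39, 9/13, 9/13, 34/39, 1]
j=0: u_0=11/240 ∈ [0, 4/39) → index 0
j=1: u_1=41/240 ∈ [4/39, 11/39) → index 1
j=2: u_2=71/240 ∈ [11/39, 19/39) → index 2
j=3: u_3=101/240 ∈ [11/39, 19/39) → index 2
j=4: u_4=131/240 ∈ [19/39, 22/39) → index 3
j=5: u_5=161/240 ∈ [22/39, 9/13) → index 4
j=6: u_6=191/240 ∈ [9/13, 34/39) → index 6
j=7: u_7=221/240 ∈ [34/39, 1) → index 7

0 1 2 2 3 4 6 7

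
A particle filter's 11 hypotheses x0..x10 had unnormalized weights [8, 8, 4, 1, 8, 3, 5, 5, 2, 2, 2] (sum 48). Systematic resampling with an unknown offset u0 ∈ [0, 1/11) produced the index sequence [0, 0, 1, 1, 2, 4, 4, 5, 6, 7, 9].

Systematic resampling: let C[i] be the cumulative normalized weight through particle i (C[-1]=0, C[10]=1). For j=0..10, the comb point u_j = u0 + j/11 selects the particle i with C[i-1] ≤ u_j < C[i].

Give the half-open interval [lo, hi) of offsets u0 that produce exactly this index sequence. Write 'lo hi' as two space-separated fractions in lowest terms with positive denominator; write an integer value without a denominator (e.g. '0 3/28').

1/132 1/33

C = [1/6, 1/3, 5/12, 7/16, 29/48, 2/3, 37/48, 7/8, 11/12, 23/24, 1]
j=0 picked index 0: u0 ∈ [0, 1/6)
j=1 picked index 0: u0 ∈ [-1/11, 5/66)
j=2 picked index 1: u0 ∈ [-1/66, 5/33)
j=3 picked index 1: u0 ∈ [-7/66, 2/33)
j=4 picked index 2: u0 ∈ [-1/33, 7/132)
j=5 picked index 4: u0 ∈ [-3/176, 79/528)
j=6 picked index 4: u0 ∈ [-19/176, 31/528)
j=7 picked index 5: u0 ∈ [-17/528, 1/33)
j=8 picked index 6: u0 ∈ [-2/33, 23/528)
j=9 picked index 7: u0 ∈ [-25/528, 5/88)
j=10 picked index 9: u0 ∈ [1/132, 13/264)
intersection: [1/132, 1/33)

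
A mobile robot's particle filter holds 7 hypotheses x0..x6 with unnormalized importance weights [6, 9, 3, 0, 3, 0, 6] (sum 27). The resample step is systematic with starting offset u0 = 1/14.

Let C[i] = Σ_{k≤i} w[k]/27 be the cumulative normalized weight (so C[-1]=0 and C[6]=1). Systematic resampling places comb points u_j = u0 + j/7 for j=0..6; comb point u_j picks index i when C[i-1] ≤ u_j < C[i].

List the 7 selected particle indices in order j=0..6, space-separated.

0 0 1 1 2 6 6

C = [2/9, 5/9, 2/3, 2/3, 7/9, 7/9, 1]
j=0: u_0=1/14 ∈ [0, 2/9) → index 0
j=1: u_1=3/14 ∈ [0, 2/9) → index 0
j=2: u_2=5/14 ∈ [2/9, 5/9) → index 1
j=3: u_3=1/2 ∈ [2/9, 5/9) → index 1
j=4: u_4=9/14 ∈ [5/9, 2/3) → index 2
j=5: u_5=11/14 ∈ [7/9, 1) → index 6
j=6: u_6=13/14 ∈ [7/9, 1) → index 6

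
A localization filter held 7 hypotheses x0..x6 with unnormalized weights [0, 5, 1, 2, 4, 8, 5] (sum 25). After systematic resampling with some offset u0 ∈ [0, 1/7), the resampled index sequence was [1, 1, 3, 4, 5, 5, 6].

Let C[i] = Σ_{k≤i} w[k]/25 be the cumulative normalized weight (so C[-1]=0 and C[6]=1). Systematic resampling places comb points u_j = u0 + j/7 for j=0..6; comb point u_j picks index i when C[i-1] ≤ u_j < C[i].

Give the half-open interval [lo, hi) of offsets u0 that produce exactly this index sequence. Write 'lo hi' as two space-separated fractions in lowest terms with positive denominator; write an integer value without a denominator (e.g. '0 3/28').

0 6/175

C = [0, 1/5, 6/25, 8/25, 12/25, 4/5, 1]
j=0 picked index 1: u0 ∈ [0, 1/5)
j=1 picked index 1: u0 ∈ [-1/7, 2/35)
j=2 picked index 3: u0 ∈ [-8/175, 6/175)
j=3 picked index 4: u0 ∈ [-19/175, 9/175)
j=4 picked index 5: u0 ∈ [-16/175, 8/35)
j=5 picked index 5: u0 ∈ [-41/175, 3/35)
j=6 picked index 6: u0 ∈ [-2/35, 1/7)
intersection: [0, 6/175)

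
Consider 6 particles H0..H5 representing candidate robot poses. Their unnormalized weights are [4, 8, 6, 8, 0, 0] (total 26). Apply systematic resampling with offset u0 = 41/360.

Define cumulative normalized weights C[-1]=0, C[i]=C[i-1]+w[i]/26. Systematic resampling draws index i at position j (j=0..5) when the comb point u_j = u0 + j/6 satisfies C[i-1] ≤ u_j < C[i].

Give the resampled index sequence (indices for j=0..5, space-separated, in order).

0 1 1 2 3 3

C = [2/13, 6/13, 9/13, 1, 1, 1]
j=0: u_0=41/360 ∈ [0, 2/13) → index 0
j=1: u_1=101/360 ∈ [2/13, 6/13) → index 1
j=2: u_2=161/360 ∈ [2/13, 6/13) → index 1
j=3: u_3=221/360 ∈ [6/13, 9/13) → index 2
j=4: u_4=281/360 ∈ [9/13, 1) → index 3
j=5: u_5=341/360 ∈ [9/13, 1) → index 3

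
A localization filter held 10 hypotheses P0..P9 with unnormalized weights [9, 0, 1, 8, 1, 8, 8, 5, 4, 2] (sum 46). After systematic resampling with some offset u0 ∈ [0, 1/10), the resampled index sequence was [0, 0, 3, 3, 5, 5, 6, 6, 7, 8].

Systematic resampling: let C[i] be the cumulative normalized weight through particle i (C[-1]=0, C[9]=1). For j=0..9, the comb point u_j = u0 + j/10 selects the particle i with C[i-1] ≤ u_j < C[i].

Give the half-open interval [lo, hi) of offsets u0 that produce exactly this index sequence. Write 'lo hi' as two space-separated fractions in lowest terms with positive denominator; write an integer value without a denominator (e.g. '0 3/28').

C = [9/46, 9/46, 5/23, 9/23, 19/46, 27/46, 35/46, 20/23, 22/23, 1]
j=0 picked index 0: u0 ∈ [0, 9/46)
j=1 picked index 0: u0 ∈ [-1/10, 11/115)
j=2 picked index 3: u0 ∈ [2/115, 22/115)
j=3 picked index 3: u0 ∈ [-19/230, 21/230)
j=4 picked index 5: u0 ∈ [3/230, 43/230)
j=5 picked index 5: u0 ∈ [-2/23, 2/23)
j=6 picked index 6: u0 ∈ [-3/230, 37/230)
j=7 picked index 6: u0 ∈ [-13/115, 7/115)
j=8 picked index 7: u0 ∈ [-9/230, 8/115)
j=9 picked index 8: u0 ∈ [-7/230, 13/230)
intersection: [2/115, 13/230)

2/115 13/230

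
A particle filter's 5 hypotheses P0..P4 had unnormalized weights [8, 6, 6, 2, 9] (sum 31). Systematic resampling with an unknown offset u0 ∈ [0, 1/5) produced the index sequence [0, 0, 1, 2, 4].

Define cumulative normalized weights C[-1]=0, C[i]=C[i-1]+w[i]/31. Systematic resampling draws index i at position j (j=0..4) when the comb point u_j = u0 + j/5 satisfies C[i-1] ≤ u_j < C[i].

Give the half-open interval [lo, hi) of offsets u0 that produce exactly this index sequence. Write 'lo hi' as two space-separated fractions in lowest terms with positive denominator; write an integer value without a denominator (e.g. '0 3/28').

0 7/155

C = [8/31, 14/31, 20/31, 22/31, 1]
j=0 picked index 0: u0 ∈ [0, 8/31)
j=1 picked index 0: u0 ∈ [-1/5, 9/155)
j=2 picked index 1: u0 ∈ [-22/155, 8/155)
j=3 picked index 2: u0 ∈ [-23/155, 7/155)
j=4 picked index 4: u0 ∈ [-14/155, 1/5)
intersection: [0, 7/155)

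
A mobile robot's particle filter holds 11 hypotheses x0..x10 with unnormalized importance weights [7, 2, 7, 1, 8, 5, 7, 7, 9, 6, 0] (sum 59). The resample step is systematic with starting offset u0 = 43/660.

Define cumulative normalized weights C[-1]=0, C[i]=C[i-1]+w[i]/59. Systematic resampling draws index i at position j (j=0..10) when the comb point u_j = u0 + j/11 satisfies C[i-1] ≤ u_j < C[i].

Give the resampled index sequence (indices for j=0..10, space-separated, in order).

C = [7/59, 9/59, 16/59, 17/59, 25/59, 30/59, 37/59, 44/59, 53/59, 1, 1]
j=0: u_0=43/660 ∈ [0, 7/59) → index 0
j=1: u_1=103/660 ∈ [9/59, 16/59) → index 2
j=2: u_2=163/660 ∈ [9/59, 16/59) → index 2
j=3: u_3=223/660 ∈ [17/59, 25/59) → index 4
j=4: u_4=283/660 ∈ [25/59, 30/59) → index 5
j=5: u_5=343/660 ∈ [30/59, 37/59) → index 6
j=6: u_6=403/660 ∈ [30/59, 37/59) → index 6
j=7: u_7=463/660 ∈ [37/59, 44/59) → index 7
j=8: u_8=523/660 ∈ [44/59, 53/59) → index 8
j=9: u_9=53/60 ∈ [44/59, 53/59) → index 8
j=10: u_10=643/660 ∈ [53/59, 1) → index 9

0 2 2 4 5 6 6 7 8 8 9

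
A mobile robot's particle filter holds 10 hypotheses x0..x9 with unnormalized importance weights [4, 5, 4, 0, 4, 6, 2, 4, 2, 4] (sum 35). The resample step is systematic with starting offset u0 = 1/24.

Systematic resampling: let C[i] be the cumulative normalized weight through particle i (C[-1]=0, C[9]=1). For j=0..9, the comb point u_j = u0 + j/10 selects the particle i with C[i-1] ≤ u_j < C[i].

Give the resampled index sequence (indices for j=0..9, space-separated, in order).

C = [4/35, 9/35, 13/35, 13/35, 17/35, 23/35, 5/7, 29/35, 31/35, 1]
j=0: u_0=1/24 ∈ [0, 4/35) → index 0
j=1: u_1=17/120 ∈ [4/35, 9/35) → index 1
j=2: u_2=29/120 ∈ [4/35, 9/35) → index 1
j=3: u_3=41/120 ∈ [9/35, 13/35) → index 2
j=4: u_4=53/120 ∈ [13/35, 17/35) → index 4
j=5: u_5=13/24 ∈ [17/35, 23/35) → index 5
j=6: u_6=77/120 ∈ [17/35, 23/35) → index 5
j=7: u_7=89/120 ∈ [5/7, 29/35) → index 7
j=8: u_8=101/120 ∈ [29/35, 31/35) → index 8
j=9: u_9=113/120 ∈ [31/35, 1) → index 9

0 1 1 2 4 5 5 7 8 9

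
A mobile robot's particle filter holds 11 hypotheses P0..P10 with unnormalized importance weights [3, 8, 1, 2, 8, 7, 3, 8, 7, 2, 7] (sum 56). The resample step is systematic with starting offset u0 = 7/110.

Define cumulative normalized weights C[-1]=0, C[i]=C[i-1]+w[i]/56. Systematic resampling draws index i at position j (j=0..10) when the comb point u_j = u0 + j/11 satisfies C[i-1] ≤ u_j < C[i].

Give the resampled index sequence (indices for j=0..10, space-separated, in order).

1 1 3 4 5 6 7 7 8 10 10

C = [3/56, 11/56, 3/14, 1/4, 11/28, 29/56, 4/7, 5/7, 47/56, 7/8, 1]
j=0: u_0=7/110 ∈ [3/56, 11/56) → index 1
j=1: u_1=17/110 ∈ [3/56, 11/56) → index 1
j=2: u_2=27/110 ∈ [3/14, 1/4) → index 3
j=3: u_3=37/110 ∈ [1/4, 11/28) → index 4
j=4: u_4=47/110 ∈ [11/28, 29/56) → index 5
j=5: u_5=57/110 ∈ [29/56, 4/7) → index 6
j=6: u_6=67/110 ∈ [4/7, 5/7) → index 7
j=7: u_7=7/10 ∈ [4/7, 5/7) → index 7
j=8: u_8=87/110 ∈ [5/7, 47/56) → index 8
j=9: u_9=97/110 ∈ [7/8, 1) → index 10
j=10: u_10=107/110 ∈ [7/8, 1) → index 10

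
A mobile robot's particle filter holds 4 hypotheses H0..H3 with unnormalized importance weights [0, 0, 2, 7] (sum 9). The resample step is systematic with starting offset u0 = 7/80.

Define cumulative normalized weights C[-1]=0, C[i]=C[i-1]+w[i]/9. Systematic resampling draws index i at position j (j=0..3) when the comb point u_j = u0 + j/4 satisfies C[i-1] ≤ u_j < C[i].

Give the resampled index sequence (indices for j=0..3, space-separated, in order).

2 3 3 3

C = [0, 0, 2/9, 1]
j=0: u_0=7/80 ∈ [0, 2/9) → index 2
j=1: u_1=27/80 ∈ [2/9, 1) → index 3
j=2: u_2=47/80 ∈ [2/9, 1) → index 3
j=3: u_3=67/80 ∈ [2/9, 1) → index 3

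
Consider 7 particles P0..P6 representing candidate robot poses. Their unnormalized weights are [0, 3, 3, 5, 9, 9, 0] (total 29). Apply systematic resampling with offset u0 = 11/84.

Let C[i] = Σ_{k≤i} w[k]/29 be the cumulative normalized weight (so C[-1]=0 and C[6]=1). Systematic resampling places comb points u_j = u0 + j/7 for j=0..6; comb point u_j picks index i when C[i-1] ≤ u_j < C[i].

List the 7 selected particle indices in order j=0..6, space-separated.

2 3 4 4 5 5 5

C = [0, 3/29, 6/29, 11/29, 20/29, 1, 1]
j=0: u_0=11/84 ∈ [3/29, 6/29) → index 2
j=1: u_1=23/84 ∈ [6/29, 11/29) → index 3
j=2: u_2=5/12 ∈ [11/29, 20/29) → index 4
j=3: u_3=47/84 ∈ [11/29, 20/29) → index 4
j=4: u_4=59/84 ∈ [20/29, 1) → index 5
j=5: u_5=71/84 ∈ [20/29, 1) → index 5
j=6: u_6=83/84 ∈ [20/29, 1) → index 5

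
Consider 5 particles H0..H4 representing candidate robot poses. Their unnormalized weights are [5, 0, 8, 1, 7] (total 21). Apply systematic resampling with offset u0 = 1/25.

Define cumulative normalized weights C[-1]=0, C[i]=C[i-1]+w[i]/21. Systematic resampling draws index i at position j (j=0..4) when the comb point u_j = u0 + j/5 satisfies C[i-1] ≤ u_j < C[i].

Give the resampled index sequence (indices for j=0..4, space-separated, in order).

C = [5/21, 5/21, 13/21, 2/3, 1]
j=0: u_0=1/25 ∈ [0, 5/21) → index 0
j=1: u_1=6/25 ∈ [5/21, 13/21) → index 2
j=2: u_2=11/25 ∈ [5/21, 13/21) → index 2
j=3: u_3=16/25 ∈ [13/21, 2/3) → index 3
j=4: u_4=21/25 ∈ [2/3, 1) → index 4

0 2 2 3 4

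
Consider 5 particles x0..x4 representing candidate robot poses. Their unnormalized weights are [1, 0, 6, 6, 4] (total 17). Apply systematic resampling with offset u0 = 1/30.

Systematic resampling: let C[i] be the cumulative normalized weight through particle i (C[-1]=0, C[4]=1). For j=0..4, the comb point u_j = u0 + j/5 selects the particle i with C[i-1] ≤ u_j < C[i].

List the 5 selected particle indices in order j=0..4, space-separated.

C = [1/17, 1/17, 7/17, 13/17, 1]
j=0: u_0=1/30 ∈ [0, 1/17) → index 0
j=1: u_1=7/30 ∈ [1/17, 7/17) → index 2
j=2: u_2=13/30 ∈ [7/17, 13/17) → index 3
j=3: u_3=19/30 ∈ [7/17, 13/17) → index 3
j=4: u_4=5/6 ∈ [13/17, 1) → index 4

0 2 3 3 4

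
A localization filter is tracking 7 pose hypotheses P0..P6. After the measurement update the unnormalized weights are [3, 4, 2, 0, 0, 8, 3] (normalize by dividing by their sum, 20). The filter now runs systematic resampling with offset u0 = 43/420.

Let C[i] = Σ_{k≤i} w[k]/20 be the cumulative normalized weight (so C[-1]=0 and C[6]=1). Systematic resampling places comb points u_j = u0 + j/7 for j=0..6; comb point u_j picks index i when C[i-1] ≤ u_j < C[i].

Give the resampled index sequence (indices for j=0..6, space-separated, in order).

C = [3/20, 7/20, 9/20, 9/20, 9/20, 17/20, 1]
j=0: u_0=43/420 ∈ [0, 3/20) → index 0
j=1: u_1=103/420 ∈ [3/20, 7/20) → index 1
j=2: u_2=163/420 ∈ [7/20, 9/20) → index 2
j=3: u_3=223/420 ∈ [9/20, 17/20) → index 5
j=4: u_4=283/420 ∈ [9/20, 17/20) → index 5
j=5: u_5=49/60 ∈ [9/20, 17/20) → index 5
j=6: u_6=403/420 ∈ [17/20, 1) → index 6

0 1 2 5 5 5 6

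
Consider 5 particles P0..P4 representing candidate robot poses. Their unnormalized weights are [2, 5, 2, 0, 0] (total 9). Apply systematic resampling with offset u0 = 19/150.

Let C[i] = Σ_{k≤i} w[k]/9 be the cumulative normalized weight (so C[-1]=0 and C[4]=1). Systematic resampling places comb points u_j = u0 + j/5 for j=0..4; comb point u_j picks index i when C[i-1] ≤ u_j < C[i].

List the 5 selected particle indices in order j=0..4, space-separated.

0 1 1 1 2

C = [2/9, 7/9, 1, 1, 1]
j=0: u_0=19/150 ∈ [0, 2/9) → index 0
j=1: u_1=49/150 ∈ [2/9, 7/9) → index 1
j=2: u_2=79/150 ∈ [2/9, 7/9) → index 1
j=3: u_3=109/150 ∈ [2/9, 7/9) → index 1
j=4: u_4=139/150 ∈ [7/9, 1) → index 2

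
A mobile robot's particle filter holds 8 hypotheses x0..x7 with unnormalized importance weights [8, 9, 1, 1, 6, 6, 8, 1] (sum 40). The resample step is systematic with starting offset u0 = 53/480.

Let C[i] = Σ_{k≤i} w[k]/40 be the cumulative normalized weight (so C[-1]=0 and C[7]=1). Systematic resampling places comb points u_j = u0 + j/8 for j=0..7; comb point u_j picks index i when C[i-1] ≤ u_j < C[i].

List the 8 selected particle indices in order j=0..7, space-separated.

0 1 1 4 4 5 6 7

C = [1/5, 17/40, 9/20, 19/40, 5/8, 31/40, 39/40, 1]
j=0: u_0=53/480 ∈ [0, 1/5) → index 0
j=1: u_1=113/480 ∈ [1/5, 17/40) → index 1
j=2: u_2=173/480 ∈ [1/5, 17/40) → index 1
j=3: u_3=233/480 ∈ [19/40, 5/8) → index 4
j=4: u_4=293/480 ∈ [19/40, 5/8) → index 4
j=5: u_5=353/480 ∈ [5/8, 31/40) → index 5
j=6: u_6=413/480 ∈ [31/40, 39/40) → index 6
j=7: u_7=473/480 ∈ [39/40, 1) → index 7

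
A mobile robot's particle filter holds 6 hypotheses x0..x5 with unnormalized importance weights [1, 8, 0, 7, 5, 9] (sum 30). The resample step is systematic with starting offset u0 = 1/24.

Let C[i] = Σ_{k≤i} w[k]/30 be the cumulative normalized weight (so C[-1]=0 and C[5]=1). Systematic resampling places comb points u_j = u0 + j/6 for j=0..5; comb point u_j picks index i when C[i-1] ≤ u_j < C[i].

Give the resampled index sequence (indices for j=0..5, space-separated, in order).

C = [1/30, 3/10, 3/10, 8/15, 7/10, 1]
j=0: u_0=1/24 ∈ [1/30, 3/10) → index 1
j=1: u_1=5/24 ∈ [1/30, 3/10) → index 1
j=2: u_2=3/8 ∈ [3/10, 8/15) → index 3
j=3: u_3=13/24 ∈ [8/15, 7/10) → index 4
j=4: u_4=17/24 ∈ [7/10, 1) → index 5
j=5: u_5=7/8 ∈ [7/10, 1) → index 5

1 1 3 4 5 5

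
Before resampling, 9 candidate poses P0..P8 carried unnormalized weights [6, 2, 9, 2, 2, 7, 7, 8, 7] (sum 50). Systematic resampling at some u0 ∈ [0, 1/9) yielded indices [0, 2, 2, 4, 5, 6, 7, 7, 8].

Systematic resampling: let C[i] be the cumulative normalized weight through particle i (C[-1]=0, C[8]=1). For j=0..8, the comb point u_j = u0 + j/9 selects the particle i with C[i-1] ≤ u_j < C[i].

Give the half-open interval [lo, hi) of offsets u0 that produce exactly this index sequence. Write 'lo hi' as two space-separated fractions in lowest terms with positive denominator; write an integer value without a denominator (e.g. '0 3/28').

11/225 37/450

C = [3/25, 4/25, 17/50, 19/50, 21/50, 14/25, 7/10, 43/50, 1]
j=0 picked index 0: u0 ∈ [0, 3/25)
j=1 picked index 2: u0 ∈ [11/225, 103/450)
j=2 picked index 2: u0 ∈ [-14/225, 53/450)
j=3 picked index 4: u0 ∈ [7/150, 13/150)
j=4 picked index 5: u0 ∈ [-11/450, 26/225)
j=5 picked index 6: u0 ∈ [1/225, 13/90)
j=6 picked index 7: u0 ∈ [1/30, 29/150)
j=7 picked index 7: u0 ∈ [-7/90, 37/450)
j=8 picked index 8: u0 ∈ [-13/450, 1/9)
intersection: [11/225, 37/450)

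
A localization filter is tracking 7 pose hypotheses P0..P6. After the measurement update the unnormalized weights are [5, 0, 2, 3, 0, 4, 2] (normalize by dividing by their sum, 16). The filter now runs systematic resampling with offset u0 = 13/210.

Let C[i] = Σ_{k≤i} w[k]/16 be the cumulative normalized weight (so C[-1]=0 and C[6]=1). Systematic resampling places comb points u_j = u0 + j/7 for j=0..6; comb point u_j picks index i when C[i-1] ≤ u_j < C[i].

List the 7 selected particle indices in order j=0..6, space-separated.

0 0 2 3 5 5 6

C = [5/16, 5/16, 7/16, 5/8, 5/8, 7/8, 1]
j=0: u_0=13/210 ∈ [0, 5/16) → index 0
j=1: u_1=43/210 ∈ [0, 5/16) → index 0
j=2: u_2=73/210 ∈ [5/16, 7/16) → index 2
j=3: u_3=103/210 ∈ [7/16, 5/8) → index 3
j=4: u_4=19/30 ∈ [5/8, 7/8) → index 5
j=5: u_5=163/210 ∈ [5/8, 7/8) → index 5
j=6: u_6=193/210 ∈ [7/8, 1) → index 6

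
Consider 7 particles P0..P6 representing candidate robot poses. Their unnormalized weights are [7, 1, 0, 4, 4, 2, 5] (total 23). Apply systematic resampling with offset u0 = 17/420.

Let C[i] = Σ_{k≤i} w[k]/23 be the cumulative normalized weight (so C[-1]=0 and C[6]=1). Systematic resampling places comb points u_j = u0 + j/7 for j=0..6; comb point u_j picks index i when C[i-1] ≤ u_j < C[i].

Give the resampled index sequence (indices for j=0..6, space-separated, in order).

C = [7/23, 8/23, 8/23, 12/23, 16/23, 18/23, 1]
j=0: u_0=17/420 ∈ [0, 7/23) → index 0
j=1: u_1=11/60 ∈ [0, 7/23) → index 0
j=2: u_2=137/420 ∈ [7/23, 8/23) → index 1
j=3: u_3=197/420 ∈ [8/23, 12/23) → index 3
j=4: u_4=257/420 ∈ [12/23, 16/23) → index 4
j=5: u_5=317/420 ∈ [16/23, 18/23) → index 5
j=6: u_6=377/420 ∈ [18/23, 1) → index 6

0 0 1 3 4 5 6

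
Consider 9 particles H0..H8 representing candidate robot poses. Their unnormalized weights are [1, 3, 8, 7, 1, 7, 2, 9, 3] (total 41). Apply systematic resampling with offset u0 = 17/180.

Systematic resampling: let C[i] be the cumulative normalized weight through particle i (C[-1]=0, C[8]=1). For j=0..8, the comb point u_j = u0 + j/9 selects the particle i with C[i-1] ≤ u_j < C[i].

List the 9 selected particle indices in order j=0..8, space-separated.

1 2 3 3 5 5 7 7 8

C = [1/41, 4/41, 12/41, 19/41, 20/41, 27/41, 29/41, 38/41, 1]
j=0: u_0=17/180 ∈ [1/41, 4/41) → index 1
j=1: u_1=37/180 ∈ [4/41, 12/41) → index 2
j=2: u_2=19/60 ∈ [12/41, 19/41) → index 3
j=3: u_3=77/180 ∈ [12/41, 19/41) → index 3
j=4: u_4=97/180 ∈ [20/41, 27/41) → index 5
j=5: u_5=13/20 ∈ [20/41, 27/41) → index 5
j=6: u_6=137/180 ∈ [29/41, 38/41) → index 7
j=7: u_7=157/180 ∈ [29/41, 38/41) → index 7
j=8: u_8=59/60 ∈ [38/41, 1) → index 8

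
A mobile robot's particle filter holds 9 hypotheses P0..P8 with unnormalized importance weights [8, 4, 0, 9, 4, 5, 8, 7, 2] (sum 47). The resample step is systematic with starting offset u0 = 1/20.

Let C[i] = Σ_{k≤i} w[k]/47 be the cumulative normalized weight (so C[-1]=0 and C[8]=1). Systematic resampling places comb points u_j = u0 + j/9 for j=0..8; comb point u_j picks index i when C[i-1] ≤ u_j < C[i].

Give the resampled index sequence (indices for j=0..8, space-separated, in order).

C = [8/47, 12/47, 12/47, 21/47, 25/47, 30/47, 38/47, 45/47, 1]
j=0: u_0=1/20 ∈ [0, 8/47) → index 0
j=1: u_1=29/180 ∈ [0, 8/47) → index 0
j=2: u_2=49/180 ∈ [12/47, 21/47) → index 3
j=3: u_3=23/60 ∈ [12/47, 21/47) → index 3
j=4: u_4=89/180 ∈ [21/47, 25/47) → index 4
j=5: u_5=109/180 ∈ [25/47, 30/47) → index 5
j=6: u_6=43/60 ∈ [30/47, 38/47) → index 6
j=7: u_7=149/180 ∈ [38/47, 45/47) → index 7
j=8: u_8=169/180 ∈ [38/47, 45/47) → index 7

0 0 3 3 4 5 6 7 7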